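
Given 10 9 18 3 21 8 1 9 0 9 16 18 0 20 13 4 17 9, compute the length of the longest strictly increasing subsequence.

6

Let dp[i] be the longest increasing subsequence ending at position i. Then dp = [1, 1, 2, 1, 3, 2, 1, 3, 1, 3, 4, 5, 1, 6, 4, 2, 5, 3].
The maximum is 6; one witness is 3, 8, 9, 16, 18, 20 at positions 4,6,8,11,12,14.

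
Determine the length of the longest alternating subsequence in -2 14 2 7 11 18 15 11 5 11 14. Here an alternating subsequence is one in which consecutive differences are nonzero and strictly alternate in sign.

Track the best alternating length ending on an up-step vs a down-step at each position: up/down = 1/1, 2/1, 2/3, 4/3, 4/3, 4/1, 4/5, 4/5, 4/5, 6/5, 6/5.
The maximum over both is 6; one such subsequence is -2, 14, 2, 7, 5, 11.

6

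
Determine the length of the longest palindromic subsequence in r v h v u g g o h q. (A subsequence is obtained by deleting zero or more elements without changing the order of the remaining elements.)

Using dp[i][j] = 2 + dp[i+1][j−1] if the ends match, else max(dp[i+1][j], dp[i][j−1]):
dp[1][10] = 4. A witness is hggh at positions 3,6,7,9.

4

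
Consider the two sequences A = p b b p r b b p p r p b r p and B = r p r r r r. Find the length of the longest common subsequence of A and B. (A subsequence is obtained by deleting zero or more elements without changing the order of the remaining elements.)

4

A longest common subsequence is prrr (length 4); the LCS DP confirms no longer common subsequence exists.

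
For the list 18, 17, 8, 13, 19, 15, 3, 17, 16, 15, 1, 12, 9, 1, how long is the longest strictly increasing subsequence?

One longest increasing subsequence is 8, 13, 15, 17 (positions 3,4,6,8), of length 4; no longer one exists.

4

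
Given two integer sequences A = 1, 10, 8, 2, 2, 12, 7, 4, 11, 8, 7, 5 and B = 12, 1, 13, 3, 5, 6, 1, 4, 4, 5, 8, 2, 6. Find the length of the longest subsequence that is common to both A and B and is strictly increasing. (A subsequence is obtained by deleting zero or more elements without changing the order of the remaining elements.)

3

A longest common strictly increasing subsequence is 1, 4, 5 (length 3); it appears in order in both A and B, and no longer such subsequence exists.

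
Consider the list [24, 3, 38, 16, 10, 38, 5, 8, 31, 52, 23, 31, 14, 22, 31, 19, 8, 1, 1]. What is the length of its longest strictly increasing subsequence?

6

Scanning left to right, the best length ending at each element is: 24→1, 3→1, 38→2, 16→2, 10→2, 38→3, 5→2, 8→3, 31→4, 52→5, 23→4, 31→5, 14→4, 22→5, 31→6, 19→5, 8→3, 1→1, 1→1.
So the longest increasing subsequence has length 6, e.g. 3, 5, 8, 14, 22, 31.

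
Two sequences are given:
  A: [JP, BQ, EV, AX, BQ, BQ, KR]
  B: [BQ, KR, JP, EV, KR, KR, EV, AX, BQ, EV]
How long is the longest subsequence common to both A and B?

4

A longest common subsequence is JP, EV, AX, BQ (length 4); the LCS DP confirms no longer common subsequence exists.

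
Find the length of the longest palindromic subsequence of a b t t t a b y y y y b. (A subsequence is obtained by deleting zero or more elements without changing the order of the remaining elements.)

One longest palindromic subsequence is byyyyb (positions 2,8,9,10,11,12); it reads the same forward and backward, and the interval DP gives dp[1][12] = 6.

6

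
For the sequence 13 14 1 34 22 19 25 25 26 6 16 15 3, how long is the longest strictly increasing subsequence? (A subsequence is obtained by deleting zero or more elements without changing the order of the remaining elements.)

Let dp[i] be the longest increasing subsequence ending at position i. Then dp = [1, 2, 1, 3, 3, 3, 4, 4, 5, 2, 3, 3, 2].
The maximum is 5; one witness is 13, 14, 22, 25, 26 at positions 1,2,5,7,9.

5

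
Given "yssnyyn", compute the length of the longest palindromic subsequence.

One longest palindromic subsequence is nyyn (positions 4,5,6,7); it reads the same forward and backward, and the interval DP gives dp[1][7] = 4.

4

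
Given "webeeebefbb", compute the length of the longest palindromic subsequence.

One longest palindromic subsequence is ebeeebe (positions 2,3,4,5,6,7,8); it reads the same forward and backward, and the interval DP gives dp[1][11] = 7.

7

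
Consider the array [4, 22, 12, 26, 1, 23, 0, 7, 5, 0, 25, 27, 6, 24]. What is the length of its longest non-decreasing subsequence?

5

One longest non-decreasing subsequence is 4, 22, 23, 25, 27 (positions 1,2,6,11,12), of length 5; no longer one exists.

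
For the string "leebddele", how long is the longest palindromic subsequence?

6

One longest palindromic subsequence is eeddee (positions 2,3,5,6,7,9); it reads the same forward and backward, and the interval DP gives dp[1][9] = 6.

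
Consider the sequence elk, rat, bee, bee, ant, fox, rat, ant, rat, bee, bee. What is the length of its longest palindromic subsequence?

7

One longest palindromic subsequence is bee bee rat ant rat bee bee (positions 3,4,7,8,9,10,11); it reads the same forward and backward, and the interval DP gives dp[1][11] = 7.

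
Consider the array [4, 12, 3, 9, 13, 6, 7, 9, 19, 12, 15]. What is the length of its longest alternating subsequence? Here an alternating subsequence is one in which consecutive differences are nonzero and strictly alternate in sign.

8

A longest alternating subsequence is 4, 12, 3, 9, 6, 19, 12, 15 (positions 1,2,3,4,6,9,10,11); its 7 consecutive differences strictly alternate in sign, and length 8 is optimal.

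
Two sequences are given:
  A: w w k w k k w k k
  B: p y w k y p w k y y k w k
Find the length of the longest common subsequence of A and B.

A longest common subsequence is wkwkkwk (length 7); the LCS DP confirms no longer common subsequence exists.

7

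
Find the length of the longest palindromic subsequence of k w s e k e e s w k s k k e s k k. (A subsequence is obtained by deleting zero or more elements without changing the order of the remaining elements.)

One longest palindromic subsequence is ksekkskkesk (positions 1,3,4,5,10,11,12,13,14,15,17); it reads the same forward and backward, and the interval DP gives dp[1][17] = 11.

11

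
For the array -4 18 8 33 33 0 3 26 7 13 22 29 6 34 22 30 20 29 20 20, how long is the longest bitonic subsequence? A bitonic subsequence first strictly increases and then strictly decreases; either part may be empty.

11

Let inc[i] be the LIS ending at i and dec[i] the longest strictly decreasing subsequence starting at i. inc = [1, 2, 2, 3, 3, 2, 3, 4, 4, 5, 6, 7, 4, 8, 6, 8, 6, 7, 6, 6], dec = [1, 4, 3, 4, 4, 1, 1, 3, 2, 2, 2, 3, 1, 4, 2, 3, 1, 2, 1, 1].
max_i inc[i]+dec[i]−1 = 11, with one witness -4, 0, 3, 7, 13, 22, 29, 34, 30, 29, 20.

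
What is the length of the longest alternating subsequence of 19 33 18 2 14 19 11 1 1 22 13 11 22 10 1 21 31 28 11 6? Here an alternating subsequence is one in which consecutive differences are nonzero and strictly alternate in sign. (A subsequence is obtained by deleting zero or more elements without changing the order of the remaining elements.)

A longest alternating subsequence is 19, 33, 2, 14, 11, 22, 13, 22, 10, 31, 28 (positions 1,2,4,5,7,10,11,13,14,17,18); its 10 consecutive differences strictly alternate in sign, and length 11 is optimal.

11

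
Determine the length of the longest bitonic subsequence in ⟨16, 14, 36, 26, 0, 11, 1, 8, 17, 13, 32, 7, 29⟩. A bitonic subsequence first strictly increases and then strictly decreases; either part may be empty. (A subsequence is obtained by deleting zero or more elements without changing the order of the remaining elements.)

Let inc[i] be the LIS ending at i and dec[i] the longest strictly decreasing subsequence starting at i. inc = [1, 1, 2, 2, 1, 2, 2, 3, 4, 4, 5, 3, 5], dec = [5, 4, 5, 4, 1, 3, 1, 2, 3, 2, 2, 1, 1].
max_i inc[i]+dec[i]−1 = 6, with one witness 16, 36, 26, 17, 13, 7.

6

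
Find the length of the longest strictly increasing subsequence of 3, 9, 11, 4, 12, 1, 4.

4

Scanning left to right, the best length ending at each element is: 3→1, 9→2, 11→3, 4→2, 12→4, 1→1, 4→2.
So the longest increasing subsequence has length 4, e.g. 3, 9, 11, 12.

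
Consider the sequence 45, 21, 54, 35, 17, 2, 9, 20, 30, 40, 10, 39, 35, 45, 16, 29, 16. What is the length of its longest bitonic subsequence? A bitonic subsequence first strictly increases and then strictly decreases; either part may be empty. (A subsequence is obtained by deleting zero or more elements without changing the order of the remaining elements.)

Let inc[i] be the LIS ending at i and dec[i] the longest strictly decreasing subsequence starting at i. inc = [1, 1, 2, 2, 1, 1, 2, 3, 4, 5, 3, 5, 5, 6, 4, 5, 4], dec = [6, 3, 6, 4, 2, 1, 1, 2, 3, 5, 1, 4, 3, 3, 1, 2, 1].
max_i inc[i]+dec[i]−1 = 9, with one witness 2, 9, 20, 30, 40, 39, 35, 29, 16.

9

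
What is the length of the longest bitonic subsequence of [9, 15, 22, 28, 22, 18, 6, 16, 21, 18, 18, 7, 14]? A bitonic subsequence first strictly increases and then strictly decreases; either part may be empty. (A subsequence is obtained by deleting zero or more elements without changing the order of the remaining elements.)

8

One longest bitonic subsequence is 9, 15, 22, 28, 22, 21, 18, 14 (positions 1,2,3,4,5,9,11,13): it rises to 28 then falls. Length 8 is optimal.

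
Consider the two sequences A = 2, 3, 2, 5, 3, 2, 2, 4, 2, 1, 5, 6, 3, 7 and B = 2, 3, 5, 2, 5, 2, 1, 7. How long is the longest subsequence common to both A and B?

7

A longest common subsequence is 2, 3, 2, 5, 2, 1, 7 (length 7); the LCS DP confirms no longer common subsequence exists.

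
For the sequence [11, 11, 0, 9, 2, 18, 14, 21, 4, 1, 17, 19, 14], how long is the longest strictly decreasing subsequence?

Let dp[i] be the longest decreasing subsequence ending at position i. Then dp = [1, 1, 2, 2, 3, 1, 2, 1, 3, 4, 2, 2, 3].
The maximum is 4; one witness is 11, 9, 2, 1 at positions 1,4,5,10.

4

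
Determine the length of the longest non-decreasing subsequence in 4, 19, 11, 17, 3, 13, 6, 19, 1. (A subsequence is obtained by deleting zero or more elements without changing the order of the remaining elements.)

Scanning left to right, the best length ending at each element is: 4→1, 19→2, 11→2, 17→3, 3→1, 13→3, 6→2, 19→4, 1→1.
So the longest non-decreasing subsequence has length 4, e.g. 4, 11, 17, 19.

4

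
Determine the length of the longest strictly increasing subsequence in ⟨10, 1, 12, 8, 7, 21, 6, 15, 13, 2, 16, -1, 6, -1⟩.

4

Scanning left to right, the best length ending at each element is: 10→1, 1→1, 12→2, 8→2, 7→2, 21→3, 6→2, 15→3, 13→3, 2→2, 16→4, -1→1, 6→3, -1→1.
So the longest increasing subsequence has length 4, e.g. 10, 12, 15, 16.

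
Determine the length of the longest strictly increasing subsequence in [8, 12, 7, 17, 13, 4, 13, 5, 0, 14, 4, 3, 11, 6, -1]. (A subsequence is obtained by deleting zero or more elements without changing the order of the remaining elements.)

4

Scanning left to right, the best length ending at each element is: 8→1, 12→2, 7→1, 17→3, 13→3, 4→1, 13→3, 5→2, 0→1, 14→4, 4→2, 3→2, 11→3, 6→3, -1→1.
So the longest increasing subsequence has length 4, e.g. 8, 12, 13, 14.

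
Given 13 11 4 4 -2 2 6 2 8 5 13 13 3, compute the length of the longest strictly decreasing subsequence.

5

Scanning left to right, the best length ending at each element is: 13→1, 11→2, 4→3, 4→3, -2→4, 2→4, 6→3, 2→4, 8→3, 5→4, 13→1, 13→1, 3→5.
So the longest decreasing subsequence has length 5, e.g. 13, 11, 6, 5, 3.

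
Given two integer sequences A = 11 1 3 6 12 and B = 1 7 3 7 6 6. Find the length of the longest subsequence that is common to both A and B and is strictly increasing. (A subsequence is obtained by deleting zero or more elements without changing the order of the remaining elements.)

For each value that appears in both, track the longest common increasing run ending there.
The best achievable length is 3; one witness is 1, 3, 6 (A-positions 2,3,4, B-positions 1,3,5).

3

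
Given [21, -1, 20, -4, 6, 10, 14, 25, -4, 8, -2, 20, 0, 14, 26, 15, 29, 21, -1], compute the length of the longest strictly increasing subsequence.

7

Let dp[i] be the longest increasing subsequence ending at position i. Then dp = [1, 1, 2, 1, 2, 3, 4, 5, 1, 3, 2, 5, 3, 4, 6, 5, 7, 6, 3].
The maximum is 7; one witness is -1, 6, 10, 14, 25, 26, 29 at positions 2,5,6,7,8,15,17.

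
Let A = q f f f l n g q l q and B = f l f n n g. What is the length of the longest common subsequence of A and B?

4

A longest common subsequence is ffng (length 4); the LCS DP confirms no longer common subsequence exists.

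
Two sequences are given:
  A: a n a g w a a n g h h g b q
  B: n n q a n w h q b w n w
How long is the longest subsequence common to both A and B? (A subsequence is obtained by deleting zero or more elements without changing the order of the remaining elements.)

Backtracking the LCS table gives one alignment: a (A1,B4) → n (A2,B5) → w (A5,B6) → h (A10,B7) → b (A13,B9).
So the longest common subsequence has length 5.

5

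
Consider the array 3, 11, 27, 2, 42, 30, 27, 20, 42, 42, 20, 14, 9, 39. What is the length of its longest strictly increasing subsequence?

Let dp[i] be the longest increasing subsequence ending at position i. Then dp = [1, 2, 3, 1, 4, 4, 3, 3, 5, 5, 3, 3, 2, 5].
The maximum is 5; one witness is 3, 11, 27, 30, 42 at positions 1,2,3,6,9.

5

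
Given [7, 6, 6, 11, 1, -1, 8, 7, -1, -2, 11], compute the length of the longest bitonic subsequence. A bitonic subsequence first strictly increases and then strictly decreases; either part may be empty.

6

Let inc[i] be the LIS ending at i and dec[i] the longest strictly decreasing subsequence starting at i. inc = [1, 1, 1, 2, 1, 1, 2, 2, 1, 1, 3], dec = [5, 4, 4, 5, 3, 2, 4, 3, 2, 1, 1].
max_i inc[i]+dec[i]−1 = 6, with one witness 7, 11, 8, 7, -1, -2.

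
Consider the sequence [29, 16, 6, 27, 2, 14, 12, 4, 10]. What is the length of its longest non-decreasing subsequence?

Let dp[i] be the longest non-decreasing subsequence ending at position i. Then dp = [1, 1, 1, 2, 1, 2, 2, 2, 3].
The maximum is 3; one witness is 2, 4, 10 at positions 5,8,9.

3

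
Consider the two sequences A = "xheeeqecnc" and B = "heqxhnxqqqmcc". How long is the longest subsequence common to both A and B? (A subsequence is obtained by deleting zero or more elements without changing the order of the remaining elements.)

Backtracking the LCS table gives one alignment: x (A1,B4) → h (A2,B5) → q (A6,B10) → c (A8,B12) → c (A10,B13).
So the longest common subsequence has length 5.

5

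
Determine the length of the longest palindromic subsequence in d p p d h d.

4

Using dp[i][j] = 2 + dp[i+1][j−1] if the ends match, else max(dp[i+1][j], dp[i][j−1]):
dp[1][6] = 4. A witness is dppd at positions 1,2,3,6.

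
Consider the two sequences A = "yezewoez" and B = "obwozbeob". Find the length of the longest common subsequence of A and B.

3

Backtracking the LCS table gives one alignment: z (A3,B5) → e (A4,B7) → o (A6,B8).
So the longest common subsequence has length 3.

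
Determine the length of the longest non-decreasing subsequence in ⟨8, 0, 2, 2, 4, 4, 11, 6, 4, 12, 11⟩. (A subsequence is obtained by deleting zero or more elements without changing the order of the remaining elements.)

7

Let dp[i] be the longest non-decreasing subsequence ending at position i. Then dp = [1, 1, 2, 3, 4, 5, 6, 6, 6, 7, 7].
The maximum is 7; one witness is 0, 2, 2, 4, 4, 11, 12 at positions 2,3,4,5,6,7,10.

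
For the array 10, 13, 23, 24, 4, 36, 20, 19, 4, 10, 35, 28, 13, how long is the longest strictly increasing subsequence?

5

Scanning left to right, the best length ending at each element is: 10→1, 13→2, 23→3, 24→4, 4→1, 36→5, 20→3, 19→3, 4→1, 10→2, 35→5, 28→5, 13→3.
So the longest increasing subsequence has length 5, e.g. 10, 13, 23, 24, 36.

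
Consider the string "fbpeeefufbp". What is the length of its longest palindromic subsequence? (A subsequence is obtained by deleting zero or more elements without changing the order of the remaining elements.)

One longest palindromic subsequence is pfufp (positions 3,7,8,9,11); it reads the same forward and backward, and the interval DP gives dp[1][11] = 5.

5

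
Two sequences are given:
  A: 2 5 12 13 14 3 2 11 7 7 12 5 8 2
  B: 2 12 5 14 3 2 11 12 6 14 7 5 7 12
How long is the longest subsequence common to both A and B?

9

Backtracking the LCS table gives one alignment: 2 (A1,B1) → 5 (A2,B3) → 14 (A5,B4) → 3 (A6,B5) → 2 (A7,B6) → 11 (A8,B7) → 7 (A9,B11) → 7 (A10,B13) → 12 (A11,B14).
So the longest common subsequence has length 9.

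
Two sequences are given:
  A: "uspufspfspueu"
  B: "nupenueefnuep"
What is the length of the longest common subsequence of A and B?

6

Backtracking the LCS table gives one alignment: u (A1,B2) → p (A3,B3) → u (A4,B6) → f (A5,B9) → u (A11,B11) → e (A12,B12).
So the longest common subsequence has length 6.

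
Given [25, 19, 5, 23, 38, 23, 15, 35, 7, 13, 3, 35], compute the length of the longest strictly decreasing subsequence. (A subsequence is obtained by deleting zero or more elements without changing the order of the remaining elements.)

Let dp[i] be the longest decreasing subsequence ending at position i. Then dp = [1, 2, 3, 2, 1, 2, 3, 2, 4, 4, 5, 2].
The maximum is 5; one witness is 25, 19, 15, 7, 3 at positions 1,2,7,9,11.

5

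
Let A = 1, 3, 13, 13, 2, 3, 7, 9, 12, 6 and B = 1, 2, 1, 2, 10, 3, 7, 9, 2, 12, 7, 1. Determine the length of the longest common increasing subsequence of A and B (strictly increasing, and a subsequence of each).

A longest common strictly increasing subsequence is 1, 2, 3, 7, 9, 12 (length 6); it appears in order in both A and B, and no longer such subsequence exists.

6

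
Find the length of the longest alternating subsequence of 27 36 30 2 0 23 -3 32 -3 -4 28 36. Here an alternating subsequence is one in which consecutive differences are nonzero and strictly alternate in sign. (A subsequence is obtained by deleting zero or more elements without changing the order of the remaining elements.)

Track the best alternating length ending on an up-step vs a down-step at each position: up/down = 1/1, 2/1, 2/3, 1/3, 1/3, 4/3, 1/5, 6/3, 1/7, 1/7, 8/7, 8/1.
The maximum over both is 8; one such subsequence is 27, 36, 2, 23, -3, 32, -3, 28.

8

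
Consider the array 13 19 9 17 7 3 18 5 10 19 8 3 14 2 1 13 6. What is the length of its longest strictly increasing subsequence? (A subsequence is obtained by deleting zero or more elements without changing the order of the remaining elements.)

Let dp[i] be the longest increasing subsequence ending at position i. Then dp = [1, 2, 1, 2, 1, 1, 3, 2, 3, 4, 3, 1, 4, 1, 1, 4, 3].
The maximum is 4; one witness is 13, 17, 18, 19 at positions 1,4,7,10.

4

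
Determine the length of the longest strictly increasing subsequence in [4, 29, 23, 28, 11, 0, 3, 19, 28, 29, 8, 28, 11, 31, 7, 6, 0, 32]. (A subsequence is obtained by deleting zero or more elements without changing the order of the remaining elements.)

Scanning left to right, the best length ending at each element is: 4→1, 29→2, 23→2, 28→3, 11→2, 0→1, 3→2, 19→3, 28→4, 29→5, 8→3, 28→4, 11→4, 31→6, 7→3, 6→3, 0→1, 32→7.
So the longest increasing subsequence has length 7, e.g. 4, 11, 19, 28, 29, 31, 32.

7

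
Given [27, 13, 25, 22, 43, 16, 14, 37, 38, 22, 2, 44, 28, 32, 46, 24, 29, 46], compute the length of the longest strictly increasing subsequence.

6

Scanning left to right, the best length ending at each element is: 27→1, 13→1, 25→2, 22→2, 43→3, 16→2, 14→2, 37→3, 38→4, 22→3, 2→1, 44→5, 28→4, 32→5, 46→6, 24→4, 29→5, 46→6.
So the longest increasing subsequence has length 6, e.g. 13, 25, 37, 38, 44, 46.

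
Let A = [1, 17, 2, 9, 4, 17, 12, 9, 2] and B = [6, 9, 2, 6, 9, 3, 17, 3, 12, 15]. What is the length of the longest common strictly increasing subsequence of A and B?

3

A longest common strictly increasing subsequence is 2, 9, 17 (length 3); it appears in order in both A and B, and no longer such subsequence exists.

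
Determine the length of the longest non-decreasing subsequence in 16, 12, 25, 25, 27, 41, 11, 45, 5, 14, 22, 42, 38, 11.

6

One longest non-decreasing subsequence is 16, 25, 25, 27, 41, 45 (positions 1,3,4,5,6,8), of length 6; no longer one exists.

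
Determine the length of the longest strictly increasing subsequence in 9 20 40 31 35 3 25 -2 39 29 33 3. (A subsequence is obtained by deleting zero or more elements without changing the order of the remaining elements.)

Let dp[i] be the longest increasing subsequence ending at position i. Then dp = [1, 2, 3, 3, 4, 1, 3, 1, 5, 4, 5, 2].
The maximum is 5; one witness is 9, 20, 31, 35, 39 at positions 1,2,4,5,9.

5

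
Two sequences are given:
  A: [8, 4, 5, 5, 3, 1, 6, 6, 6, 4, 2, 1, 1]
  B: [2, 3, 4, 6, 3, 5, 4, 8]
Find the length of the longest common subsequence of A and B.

Backtracking the LCS table gives one alignment: 4 (A2,B3) → 5 (A4,B6) → 4 (A10,B7).
So the longest common subsequence has length 3.

3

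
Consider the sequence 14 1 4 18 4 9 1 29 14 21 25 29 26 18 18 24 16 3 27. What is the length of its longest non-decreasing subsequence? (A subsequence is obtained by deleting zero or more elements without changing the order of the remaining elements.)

9

Let dp[i] be the longest non-decreasing subsequence ending at position i. Then dp = [1, 1, 2, 3, 3, 4, 2, 5, 5, 6, 7, 8, 8, 6, 7, 8, 6, 3, 9].
The maximum is 9; one witness is 1, 4, 4, 9, 14, 21, 25, 26, 27 at positions 2,3,5,6,9,10,11,13,19.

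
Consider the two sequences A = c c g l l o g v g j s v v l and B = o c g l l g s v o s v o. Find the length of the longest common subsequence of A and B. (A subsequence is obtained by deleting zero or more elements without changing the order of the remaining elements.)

Backtracking the LCS table gives one alignment: c (A2,B2) → g (A3,B3) → l (A4,B4) → l (A5,B5) → g (A7,B6) → v (A8,B8) → s (A11,B10) → v (A12,B11).
So the longest common subsequence has length 8.

8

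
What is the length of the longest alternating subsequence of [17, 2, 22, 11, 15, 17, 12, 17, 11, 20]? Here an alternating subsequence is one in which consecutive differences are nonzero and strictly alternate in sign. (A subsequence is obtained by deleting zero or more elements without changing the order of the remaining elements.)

A longest alternating subsequence is 17, 2, 22, 11, 15, 12, 17, 11, 20 (positions 1,2,3,4,5,7,8,9,10); its 8 consecutive differences strictly alternate in sign, and length 9 is optimal.

9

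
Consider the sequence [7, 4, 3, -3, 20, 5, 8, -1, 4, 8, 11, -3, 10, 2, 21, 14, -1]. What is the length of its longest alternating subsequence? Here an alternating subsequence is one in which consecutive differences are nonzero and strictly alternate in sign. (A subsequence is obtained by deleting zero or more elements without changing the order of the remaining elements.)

12

Track the best alternating length ending on an up-step vs a down-step at each position: up/down = 1/1, 1/2, 1/2, 1/2, 3/1, 3/4, 5/4, 3/6, 7/6, 7/4, 7/4, 1/8, 9/8, 9/10, 11/1, 11/12, 9/12.
The maximum over both is 12; one such subsequence is 7, 4, 20, 5, 8, -1, 4, -3, 10, 2, 21, 14.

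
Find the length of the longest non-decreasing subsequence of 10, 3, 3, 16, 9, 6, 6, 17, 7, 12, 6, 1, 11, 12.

Scanning left to right, the best length ending at each element is: 10→1, 3→1, 3→2, 16→3, 9→3, 6→3, 6→4, 17→5, 7→5, 12→6, 6→5, 1→1, 11→6, 12→7.
So the longest non-decreasing subsequence has length 7, e.g. 3, 3, 6, 6, 7, 12, 12.

7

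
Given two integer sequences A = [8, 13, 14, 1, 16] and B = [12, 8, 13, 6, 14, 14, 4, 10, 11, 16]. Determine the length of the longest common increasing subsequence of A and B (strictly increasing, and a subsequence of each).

4

A longest common strictly increasing subsequence is 8, 13, 14, 16 (length 4); it appears in order in both A and B, and no longer such subsequence exists.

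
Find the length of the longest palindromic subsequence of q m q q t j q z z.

4

Using dp[i][j] = 2 + dp[i+1][j−1] if the ends match, else max(dp[i+1][j], dp[i][j−1]):
dp[1][9] = 4. A witness is qqqq at positions 1,3,4,7.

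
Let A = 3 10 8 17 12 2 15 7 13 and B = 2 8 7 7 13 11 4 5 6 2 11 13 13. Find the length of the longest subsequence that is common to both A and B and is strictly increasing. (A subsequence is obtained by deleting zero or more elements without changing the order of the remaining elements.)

3

A longest common strictly increasing subsequence is 2, 7, 13 (length 3); it appears in order in both A and B, and no longer such subsequence exists.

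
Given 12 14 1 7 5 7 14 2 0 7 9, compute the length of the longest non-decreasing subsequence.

5

One longest non-decreasing subsequence is 1, 7, 7, 7, 9 (positions 3,4,6,10,11), of length 5; no longer one exists.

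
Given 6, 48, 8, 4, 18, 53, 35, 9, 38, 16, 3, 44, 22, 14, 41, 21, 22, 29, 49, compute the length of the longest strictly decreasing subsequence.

4

Scanning left to right, the best length ending at each element is: 6→1, 48→1, 8→2, 4→3, 18→2, 53→1, 35→2, 9→3, 38→2, 16→3, 3→4, 44→2, 22→3, 14→4, 41→3, 21→4, 22→4, 29→4, 49→2.
So the longest decreasing subsequence has length 4, e.g. 48, 8, 4, 3.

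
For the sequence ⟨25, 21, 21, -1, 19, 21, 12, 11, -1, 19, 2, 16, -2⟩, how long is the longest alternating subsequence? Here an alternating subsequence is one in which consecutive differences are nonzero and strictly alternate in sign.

8

A longest alternating subsequence is 25, -1, 19, 12, 19, 2, 16, -2 (positions 1,4,5,7,10,11,12,13); its 7 consecutive differences strictly alternate in sign, and length 8 is optimal.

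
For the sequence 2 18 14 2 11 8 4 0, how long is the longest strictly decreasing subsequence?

6

Let dp[i] be the longest decreasing subsequence ending at position i. Then dp = [1, 1, 2, 3, 3, 4, 5, 6].
The maximum is 6; one witness is 18, 14, 11, 8, 4, 0 at positions 2,3,5,6,7,8.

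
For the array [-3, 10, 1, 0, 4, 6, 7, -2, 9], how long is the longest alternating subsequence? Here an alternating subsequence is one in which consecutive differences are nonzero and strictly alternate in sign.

Track the best alternating length ending on an up-step vs a down-step at each position: up/down = 1/1, 2/1, 2/3, 2/3, 4/3, 4/3, 4/3, 2/5, 6/3.
The maximum over both is 6; one such subsequence is -3, 10, 1, 4, -2, 9.

6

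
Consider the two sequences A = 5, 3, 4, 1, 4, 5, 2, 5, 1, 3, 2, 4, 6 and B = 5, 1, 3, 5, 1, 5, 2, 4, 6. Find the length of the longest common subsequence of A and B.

7

A longest common subsequence is 5, 3, 1, 5, 2, 4, 6 (length 7); the LCS DP confirms no longer common subsequence exists.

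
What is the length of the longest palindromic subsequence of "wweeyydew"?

6

One longest palindromic subsequence is weyyew (positions 1,3,5,6,8,9); it reads the same forward and backward, and the interval DP gives dp[1][9] = 6.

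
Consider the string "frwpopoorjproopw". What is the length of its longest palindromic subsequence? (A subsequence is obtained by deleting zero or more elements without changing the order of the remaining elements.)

11

One longest palindromic subsequence is wpoorproopw (positions 3,4,5,7,9,11,12,13,14,15,16); it reads the same forward and backward, and the interval DP gives dp[1][16] = 11.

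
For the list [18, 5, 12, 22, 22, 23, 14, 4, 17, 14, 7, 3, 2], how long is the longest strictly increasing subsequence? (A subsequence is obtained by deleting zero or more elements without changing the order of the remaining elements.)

4

One longest increasing subsequence is 5, 12, 22, 23 (positions 2,3,4,6), of length 4; no longer one exists.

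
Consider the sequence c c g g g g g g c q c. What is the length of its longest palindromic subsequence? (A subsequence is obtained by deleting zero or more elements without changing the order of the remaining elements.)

One longest palindromic subsequence is ccggggggcc (positions 1,2,3,4,5,6,7,8,9,11); it reads the same forward and backward, and the interval DP gives dp[1][11] = 10.

10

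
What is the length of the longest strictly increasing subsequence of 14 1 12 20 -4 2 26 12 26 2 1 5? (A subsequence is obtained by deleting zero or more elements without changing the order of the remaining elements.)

Scanning left to right, the best length ending at each element is: 14→1, 1→1, 12→2, 20→3, -4→1, 2→2, 26→4, 12→3, 26→4, 2→2, 1→2, 5→3.
So the longest increasing subsequence has length 4, e.g. 1, 12, 20, 26.

4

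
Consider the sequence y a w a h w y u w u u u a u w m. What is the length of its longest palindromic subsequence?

One longest palindromic subsequence is wauuuuaw (positions 3,4,8,10,11,12,13,15); it reads the same forward and backward, and the interval DP gives dp[1][16] = 8.

8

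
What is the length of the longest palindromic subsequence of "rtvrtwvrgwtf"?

5

One longest palindromic subsequence is twgwt (positions 5,6,9,10,11); it reads the same forward and backward, and the interval DP gives dp[1][12] = 5.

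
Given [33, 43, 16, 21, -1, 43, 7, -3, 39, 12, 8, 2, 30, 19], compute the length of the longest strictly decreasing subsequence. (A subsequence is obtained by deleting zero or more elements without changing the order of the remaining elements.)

One longest decreasing subsequence is 33, 16, 12, 8, 2 (positions 1,3,10,11,12), of length 5; no longer one exists.

5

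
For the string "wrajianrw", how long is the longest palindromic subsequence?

Using dp[i][j] = 2 + dp[i+1][j−1] if the ends match, else max(dp[i+1][j], dp[i][j−1]):
dp[1][9] = 7. A witness is wraiarw at positions 1,2,3,5,6,8,9.

7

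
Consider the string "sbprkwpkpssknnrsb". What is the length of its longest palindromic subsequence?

9

One longest palindromic subsequence is brkpkpkrb (positions 2,4,5,7,8,9,12,15,17); it reads the same forward and backward, and the interval DP gives dp[1][17] = 9.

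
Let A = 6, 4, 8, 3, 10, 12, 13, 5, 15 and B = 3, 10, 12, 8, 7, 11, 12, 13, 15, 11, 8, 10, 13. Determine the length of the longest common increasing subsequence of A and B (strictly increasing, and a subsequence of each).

A longest common strictly increasing subsequence is 3, 10, 12, 13, 15 (length 5); it appears in order in both A and B, and no longer such subsequence exists.

5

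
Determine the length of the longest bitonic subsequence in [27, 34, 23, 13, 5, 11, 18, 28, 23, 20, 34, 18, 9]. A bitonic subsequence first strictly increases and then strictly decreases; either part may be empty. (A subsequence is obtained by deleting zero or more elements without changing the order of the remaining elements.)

8

One longest bitonic subsequence is 5, 11, 18, 28, 23, 20, 18, 9 (positions 5,6,7,8,9,10,12,13): it rises to 28 then falls. Length 8 is optimal.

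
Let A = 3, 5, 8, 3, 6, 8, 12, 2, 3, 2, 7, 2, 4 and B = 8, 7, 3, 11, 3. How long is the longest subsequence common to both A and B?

A longest common subsequence is 8, 3, 3 (length 3); the LCS DP confirms no longer common subsequence exists.

3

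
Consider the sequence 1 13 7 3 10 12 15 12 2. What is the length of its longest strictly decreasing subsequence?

One longest decreasing subsequence is 13, 7, 3, 2 (positions 2,3,4,9), of length 4; no longer one exists.

4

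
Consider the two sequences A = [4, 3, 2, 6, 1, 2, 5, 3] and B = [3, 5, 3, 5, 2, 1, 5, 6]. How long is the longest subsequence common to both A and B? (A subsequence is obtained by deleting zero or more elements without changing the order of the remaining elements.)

Backtracking the LCS table gives one alignment: 3 (A2,B3) → 2 (A3,B5) → 1 (A5,B6) → 5 (A7,B7).
So the longest common subsequence has length 4.

4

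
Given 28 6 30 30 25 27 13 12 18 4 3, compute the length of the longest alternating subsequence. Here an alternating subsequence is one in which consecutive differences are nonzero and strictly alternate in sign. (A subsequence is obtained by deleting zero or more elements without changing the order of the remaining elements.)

8

A longest alternating subsequence is 28, 6, 30, 25, 27, 13, 18, 4 (positions 1,2,3,5,6,7,9,10); its 7 consecutive differences strictly alternate in sign, and length 8 is optimal.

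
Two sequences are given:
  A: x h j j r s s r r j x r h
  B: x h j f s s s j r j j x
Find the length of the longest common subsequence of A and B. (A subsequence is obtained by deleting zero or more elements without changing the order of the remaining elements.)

A longest common subsequence is xhjssrjx (length 8); the LCS DP confirms no longer common subsequence exists.

8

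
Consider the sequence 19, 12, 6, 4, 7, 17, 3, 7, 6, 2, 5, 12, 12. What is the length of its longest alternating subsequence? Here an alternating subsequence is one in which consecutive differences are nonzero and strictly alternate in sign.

A longest alternating subsequence is 19, 6, 7, 3, 7, 2, 5 (positions 1,3,5,7,8,10,11); its 6 consecutive differences strictly alternate in sign, and length 7 is optimal.

7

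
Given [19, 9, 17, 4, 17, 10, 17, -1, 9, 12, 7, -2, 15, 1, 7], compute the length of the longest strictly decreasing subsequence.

Scanning left to right, the best length ending at each element is: 19→1, 9→2, 17→2, 4→3, 17→2, 10→3, 17→2, -1→4, 9→4, 12→3, 7→5, -2→6, 15→3, 1→6, 7→5.
So the longest decreasing subsequence has length 6, e.g. 19, 17, 10, 9, 7, -2.

6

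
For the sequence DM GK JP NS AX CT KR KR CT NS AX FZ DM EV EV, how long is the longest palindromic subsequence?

Using dp[i][j] = 2 + dp[i+1][j−1] if the ends match, else max(dp[i+1][j], dp[i][j−1]):
dp[1][15] = 8. A witness is DM AX CT KR KR CT AX DM at positions 1,5,6,7,8,9,11,13.

8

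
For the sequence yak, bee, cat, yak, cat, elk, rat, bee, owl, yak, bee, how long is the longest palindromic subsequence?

One longest palindromic subsequence is yak bee cat yak cat bee yak (positions 1,2,3,4,5,8,10); it reads the same forward and backward, and the interval DP gives dp[1][11] = 7.

7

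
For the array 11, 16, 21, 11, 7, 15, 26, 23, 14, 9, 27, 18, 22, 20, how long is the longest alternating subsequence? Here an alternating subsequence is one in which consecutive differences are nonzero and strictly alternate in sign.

Track the best alternating length ending on an up-step vs a down-step at each position: up/down = 1/1, 2/1, 2/1, 1/3, 1/3, 4/3, 4/1, 4/5, 4/5, 4/5, 6/1, 6/7, 8/7, 8/9.
The maximum over both is 9; one such subsequence is 11, 16, 11, 26, 23, 27, 18, 22, 20.

9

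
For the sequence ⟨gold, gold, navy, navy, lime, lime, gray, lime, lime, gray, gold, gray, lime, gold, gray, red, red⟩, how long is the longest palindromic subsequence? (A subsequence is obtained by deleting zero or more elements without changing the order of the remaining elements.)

One longest palindromic subsequence is gold gold lime lime gray lime lime gold gold (positions 1,2,5,6,7,8,9,11,14); it reads the same forward and backward, and the interval DP gives dp[1][17] = 9.

9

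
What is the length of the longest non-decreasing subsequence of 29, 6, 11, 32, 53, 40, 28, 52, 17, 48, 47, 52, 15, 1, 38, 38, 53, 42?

7

Let dp[i] be the longest non-decreasing subsequence ending at position i. Then dp = [1, 1, 2, 3, 4, 4, 3, 5, 3, 5, 5, 6, 3, 1, 4, 5, 7, 6].
The maximum is 7; one witness is 6, 11, 32, 40, 52, 52, 53 at positions 2,3,4,6,8,12,17.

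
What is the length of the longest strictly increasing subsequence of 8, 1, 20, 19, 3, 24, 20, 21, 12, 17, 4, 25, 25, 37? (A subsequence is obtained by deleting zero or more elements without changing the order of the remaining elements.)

6

One longest increasing subsequence is 8, 19, 20, 21, 25, 37 (positions 1,4,7,8,12,14), of length 6; no longer one exists.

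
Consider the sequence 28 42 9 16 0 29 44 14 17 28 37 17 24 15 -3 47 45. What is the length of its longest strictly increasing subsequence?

One longest increasing subsequence is 9, 16, 17, 28, 37, 47 (positions 3,4,9,10,11,16), of length 6; no longer one exists.

6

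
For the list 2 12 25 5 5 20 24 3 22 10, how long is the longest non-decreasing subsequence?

Let dp[i] be the longest non-decreasing subsequence ending at position i. Then dp = [1, 2, 3, 2, 3, 4, 5, 2, 5, 4].
The maximum is 5; one witness is 2, 5, 5, 20, 24 at positions 1,4,5,6,7.

5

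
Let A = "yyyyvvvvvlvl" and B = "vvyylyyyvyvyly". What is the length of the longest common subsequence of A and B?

7

A longest common subsequence is yyyyvvl (length 7); the LCS DP confirms no longer common subsequence exists.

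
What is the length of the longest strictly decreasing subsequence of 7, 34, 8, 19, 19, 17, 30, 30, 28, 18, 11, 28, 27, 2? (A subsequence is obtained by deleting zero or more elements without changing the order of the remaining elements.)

6

Let dp[i] be the longest decreasing subsequence ending at position i. Then dp = [1, 1, 2, 2, 2, 3, 2, 2, 3, 4, 5, 3, 4, 6].
The maximum is 6; one witness is 34, 30, 28, 18, 11, 2 at positions 2,7,9,10,11,14.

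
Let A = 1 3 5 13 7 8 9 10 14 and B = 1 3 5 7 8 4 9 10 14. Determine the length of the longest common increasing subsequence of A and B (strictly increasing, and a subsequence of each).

A longest common strictly increasing subsequence is 1, 3, 5, 7, 8, 9, 10, 14 (length 8); it appears in order in both A and B, and no longer such subsequence exists.

8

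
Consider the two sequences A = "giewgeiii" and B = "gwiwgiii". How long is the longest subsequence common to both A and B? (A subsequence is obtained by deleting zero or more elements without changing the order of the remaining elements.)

7

A longest common subsequence is giwgiii (length 7); the LCS DP confirms no longer common subsequence exists.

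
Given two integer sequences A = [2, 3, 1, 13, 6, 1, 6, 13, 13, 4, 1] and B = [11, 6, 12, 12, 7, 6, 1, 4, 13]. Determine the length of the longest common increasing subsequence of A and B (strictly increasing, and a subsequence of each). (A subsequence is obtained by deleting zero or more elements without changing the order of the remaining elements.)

2

For each value that appears in both, track the longest common increasing run ending there.
The best achievable length is 2; one witness is 1, 4 (A-positions 3,10, B-positions 7,8).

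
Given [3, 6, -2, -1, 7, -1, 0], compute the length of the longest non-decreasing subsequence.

Let dp[i] be the longest non-decreasing subsequence ending at position i. Then dp = [1, 2, 1, 2, 3, 3, 4].
The maximum is 4; one witness is -2, -1, -1, 0 at positions 3,4,6,7.

4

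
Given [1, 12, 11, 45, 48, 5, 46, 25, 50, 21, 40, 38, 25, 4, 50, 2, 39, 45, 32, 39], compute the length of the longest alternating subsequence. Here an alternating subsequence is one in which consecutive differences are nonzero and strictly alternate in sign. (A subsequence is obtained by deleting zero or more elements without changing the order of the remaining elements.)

16

Track the best alternating length ending on an up-step vs a down-step at each position: up/down = 1/1, 2/1, 2/3, 4/1, 4/1, 2/5, 6/5, 6/7, 8/1, 6/9, 10/9, 10/11, 10/11, 2/11, 12/1, 2/13, 14/13, 14/13, 14/15, 16/15.
The maximum over both is 16; one such subsequence is 1, 12, 11, 45, 5, 46, 25, 50, 21, 40, 38, 50, 2, 39, 32, 39.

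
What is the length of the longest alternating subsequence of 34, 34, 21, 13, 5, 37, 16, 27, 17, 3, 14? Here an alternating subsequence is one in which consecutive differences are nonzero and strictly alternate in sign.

7

A longest alternating subsequence is 34, 21, 37, 16, 27, 3, 14 (positions 1,3,6,7,8,10,11); its 6 consecutive differences strictly alternate in sign, and length 7 is optimal.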